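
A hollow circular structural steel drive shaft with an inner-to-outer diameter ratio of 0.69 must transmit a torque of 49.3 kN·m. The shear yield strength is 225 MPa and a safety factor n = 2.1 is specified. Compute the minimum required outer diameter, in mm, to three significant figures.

τ_allow = 225/2.1 = 107.1 MPa.
For a hollow shaft τ = 16T/[πd_o³(1−k⁴)] with k = 0.69, so 1−k⁴ = 0.7733.
d_o³ = 16T/[π τ_allow (1−k⁴)] = 16×4.9300×10^7/(π×107.1×0.7733) = 3.030×10^6 mm³.
d_o = 144.7 mm.

d_o = 145 mm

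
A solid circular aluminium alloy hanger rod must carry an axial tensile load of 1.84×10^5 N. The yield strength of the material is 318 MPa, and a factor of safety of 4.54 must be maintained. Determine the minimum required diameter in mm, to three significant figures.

Allowable stress σ_allow = 318/4.54 = 70.04 MPa.
Required area A = F/σ_allow = 184000/70.04 = 2627 mm².
A = πd²/4 → d = √(4A/π) = 57.83 mm.

d = 57.8 mm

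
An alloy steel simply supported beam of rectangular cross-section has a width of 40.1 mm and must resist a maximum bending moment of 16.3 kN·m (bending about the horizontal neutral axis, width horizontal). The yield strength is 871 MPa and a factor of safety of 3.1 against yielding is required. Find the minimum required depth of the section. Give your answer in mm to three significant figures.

σ_allow = 871/3.1 = 281.0 MPa.
For a rectangular section σ = 6M/(bh²), so h² = 6M/(b σ_allow) = 6×1.6300×10^7/(40.1×281.0) = 8680 mm².
h = 93.17 mm.

h = 93.2 mm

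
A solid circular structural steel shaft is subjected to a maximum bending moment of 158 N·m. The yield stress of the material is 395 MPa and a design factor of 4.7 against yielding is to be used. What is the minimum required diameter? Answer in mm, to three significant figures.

σ_allow = 395/4.7 = 84.04 MPa.
For a solid circular section σ = 32M/(πd³), so d³ = 32M/(π σ_allow) = 32×158000/(π×84.04) = 19150 mm³.
d = 26.75 mm.

d = 26.8 mm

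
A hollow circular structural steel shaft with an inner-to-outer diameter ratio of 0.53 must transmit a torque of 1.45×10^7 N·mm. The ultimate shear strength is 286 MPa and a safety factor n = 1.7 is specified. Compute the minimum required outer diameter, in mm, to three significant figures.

τ_allow = 286/1.7 = 168.2 MPa.
For a hollow shaft τ = 16T/[πd_o³(1−k⁴)] with k = 0.53, so 1−k⁴ = 0.9211.
d_o³ = 16T/[π τ_allow (1−k⁴)] = 16×1.4500×10^7/(π×168.2×0.9211) = 476600 mm³.
d_o = 78.11 mm.

d_o = 78.1 mm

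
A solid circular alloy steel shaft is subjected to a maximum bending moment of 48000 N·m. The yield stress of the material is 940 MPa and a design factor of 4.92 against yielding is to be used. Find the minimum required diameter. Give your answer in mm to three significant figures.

σ_allow = 940/4.92 = 191.1 MPa.
For a solid circular section σ = 32M/(πd³), so d³ = 32M/(π σ_allow) = 32×4.8000×10^7/(π×191.1) = 2.559×10^6 mm³.
d = 136.8 mm.

d = 137 mm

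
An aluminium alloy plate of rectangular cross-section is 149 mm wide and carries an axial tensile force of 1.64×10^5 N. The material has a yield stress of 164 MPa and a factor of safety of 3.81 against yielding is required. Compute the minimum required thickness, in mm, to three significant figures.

σ_allow = 164/3.81 = 43.04 MPa.
Required area A = F/σ_allow = 164000/43.04 = 3810 mm².
t = A/w = 3810/149 = 25.57 mm.

t = 25.6 mm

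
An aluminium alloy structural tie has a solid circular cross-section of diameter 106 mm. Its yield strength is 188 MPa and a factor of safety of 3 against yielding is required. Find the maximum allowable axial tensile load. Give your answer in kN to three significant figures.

σ_allow = 188/3 = 62.67 MPa.
A = πd²/4 = π×106²/4 = 8825 mm².
F_allow = σ_allow × A = 62.67×8825 = 553000 N.

F_allow = 553 kN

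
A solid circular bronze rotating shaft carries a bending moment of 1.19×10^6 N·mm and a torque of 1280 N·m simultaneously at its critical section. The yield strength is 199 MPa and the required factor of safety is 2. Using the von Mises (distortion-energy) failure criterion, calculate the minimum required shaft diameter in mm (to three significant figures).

d = 55.0 mm

σ_allow = σ_y/n = 199/2 = 99.50 MPa.
For a solid shaft σ_b = 32M/(πd³) and τ = 16T/(πd³), so the von Mises stress is σ' = (16/πd³)·√(4M²+3T²).
√(4M²+3T²) = √(4×(1.190×10^6)² + 3×(1.280×10^6)²) = 3.253×10^6 N·mm.
d³ = 16×3.253×10^6/(π×99.50) = 166500 mm³.
d = 55.01 mm.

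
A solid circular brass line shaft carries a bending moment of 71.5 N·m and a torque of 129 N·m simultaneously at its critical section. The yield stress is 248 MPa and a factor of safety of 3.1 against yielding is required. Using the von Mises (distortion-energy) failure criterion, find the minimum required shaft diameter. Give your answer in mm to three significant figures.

σ_allow = σ_y/n = 248/3.1 = 80.00 MPa.
For a solid shaft σ_b = 32M/(πd³) and τ = 16T/(πd³), so the von Mises stress is σ' = (16/πd³)·√(4M²+3T²).
√(4M²+3T²) = √(4×(71500)² + 3×(129000)²) = 265300 N·mm.
d³ = 16×265300/(π×80.00) = 16890 mm³.
d = 25.66 mm.

d = 25.7 mm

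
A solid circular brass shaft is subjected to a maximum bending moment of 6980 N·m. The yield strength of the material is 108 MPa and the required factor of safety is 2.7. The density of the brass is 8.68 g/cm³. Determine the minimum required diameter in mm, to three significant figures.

σ_allow = 108/2.7 = 40.00 MPa.
For a solid circular section σ = 32M/(πd³), so d³ = 32M/(π σ_allow) = 32×6980000/(π×40.00) = 1.777×10^6 mm³.
d = 121.1 mm.

d = 121 mm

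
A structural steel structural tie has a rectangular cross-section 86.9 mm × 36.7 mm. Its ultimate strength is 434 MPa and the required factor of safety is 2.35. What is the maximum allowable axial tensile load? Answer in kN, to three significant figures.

F_allow = 589 kN

σ_allow = 434/2.35 = 184.7 MPa.
A = 86.9×36.7 = 3189 mm².
F_allow = σ_allow × A = 184.7×3189 = 589000 N.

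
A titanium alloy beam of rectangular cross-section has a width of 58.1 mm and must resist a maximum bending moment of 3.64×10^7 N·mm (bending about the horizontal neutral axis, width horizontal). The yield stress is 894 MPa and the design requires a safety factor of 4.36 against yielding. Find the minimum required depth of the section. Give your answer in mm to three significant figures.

σ_allow = 894/4.36 = 205.0 MPa.
For a rectangular section σ = 6M/(bh²), so h² = 6M/(b σ_allow) = 6×3.6400×10^7/(58.1×205.0) = 18330 mm².
h = 135.4 mm.

h = 135 mm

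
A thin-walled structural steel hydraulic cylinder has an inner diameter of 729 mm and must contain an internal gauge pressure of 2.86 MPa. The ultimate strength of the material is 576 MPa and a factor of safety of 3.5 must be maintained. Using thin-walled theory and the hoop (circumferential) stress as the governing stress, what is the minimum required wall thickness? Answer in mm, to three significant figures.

t = 6.33 mm

σ_allow = 576/3.5 = 164.6 MPa.
Hoop stress σ_h = pD/(2t), so t = pD/(2σ_allow) = 2.86×729/(2×164.6) = 6.334 mm.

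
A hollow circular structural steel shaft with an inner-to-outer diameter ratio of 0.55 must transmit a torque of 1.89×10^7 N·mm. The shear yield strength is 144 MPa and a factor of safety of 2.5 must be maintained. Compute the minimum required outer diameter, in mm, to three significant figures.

d_o = 123 mm

τ_allow = 144/2.5 = 57.60 MPa.
For a hollow shaft τ = 16T/[πd_o³(1−k⁴)] with k = 0.55, so 1−k⁴ = 0.9085.
d_o³ = 16T/[π τ_allow (1−k⁴)] = 16×1.8900×10^7/(π×57.60×0.9085) = 1.839×10^6 mm³.
d_o = 122.5 mm.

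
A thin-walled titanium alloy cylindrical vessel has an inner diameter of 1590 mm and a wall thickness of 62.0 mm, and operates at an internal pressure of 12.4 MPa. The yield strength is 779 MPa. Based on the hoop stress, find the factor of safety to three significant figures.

σ_h = pD/(2t) = 12.4×1590/(2×62.0) = 159.0 MPa.
n = 779/159.0 = 4.899.

n = 4.90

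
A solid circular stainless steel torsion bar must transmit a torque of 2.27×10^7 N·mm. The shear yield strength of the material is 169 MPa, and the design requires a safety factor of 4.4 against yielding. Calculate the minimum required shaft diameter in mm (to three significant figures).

d = 144 mm

Allowable shear stress τ_allow = 169/4.4 = 38.41 MPa.
For a solid shaft τ = 16T/(πd³), so d³ = 16T/(π τ_allow) = 16×2.2700×10^7/(π×38.41) = 3.010×10^6 mm³.
d = (3.010×10^6)^(1/3) = 144.4 mm.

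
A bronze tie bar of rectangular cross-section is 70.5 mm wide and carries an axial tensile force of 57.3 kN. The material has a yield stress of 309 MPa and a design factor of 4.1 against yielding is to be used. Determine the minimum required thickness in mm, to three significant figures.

σ_allow = 309/4.1 = 75.37 MPa.
Required area A = F/σ_allow = 57300/75.37 = 760.3 mm².
t = A/w = 760.3/70.5 = 10.78 mm.

t = 10.8 mm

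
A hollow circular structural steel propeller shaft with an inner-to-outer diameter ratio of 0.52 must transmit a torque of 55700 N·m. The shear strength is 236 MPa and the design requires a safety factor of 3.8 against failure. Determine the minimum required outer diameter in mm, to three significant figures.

d_o = 170 mm

τ_allow = 236/3.8 = 62.11 MPa.
For a hollow shaft τ = 16T/[πd_o³(1−k⁴)] with k = 0.52, so 1−k⁴ = 0.9269.
d_o³ = 16T/[π τ_allow (1−k⁴)] = 16×5.5700×10^7/(π×62.11×0.9269) = 4.928×10^6 mm³.
d_o = 170.2 mm.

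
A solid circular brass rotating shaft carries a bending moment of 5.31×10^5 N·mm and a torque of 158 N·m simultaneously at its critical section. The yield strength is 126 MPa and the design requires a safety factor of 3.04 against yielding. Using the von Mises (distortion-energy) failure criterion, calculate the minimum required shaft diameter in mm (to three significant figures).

d = 51.3 mm

σ_allow = σ_y/n = 126/3.04 = 41.45 MPa.
For a solid shaft σ_b = 32M/(πd³) and τ = 16T/(πd³), so the von Mises stress is σ' = (16/πd³)·√(4M²+3T²).
√(4M²+3T²) = √(4×(531000)² + 3×(158000)²) = 1.097×10^6 N·mm.
d³ = 16×1.097×10^6/(π×41.45) = 134800 mm³.
d = 51.27 mm.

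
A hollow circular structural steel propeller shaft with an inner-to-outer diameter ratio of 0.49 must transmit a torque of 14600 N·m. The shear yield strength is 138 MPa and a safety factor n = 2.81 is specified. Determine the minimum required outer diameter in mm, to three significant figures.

τ_allow = 138/2.81 = 49.11 MPa.
For a hollow shaft τ = 16T/[πd_o³(1−k⁴)] with k = 0.49, so 1−k⁴ = 0.9424.
d_o³ = 16T/[π τ_allow (1−k⁴)] = 16×1.4600×10^7/(π×49.11×0.9424) = 1.607×10^6 mm³.
d_o = 117.1 mm.

d_o = 117 mm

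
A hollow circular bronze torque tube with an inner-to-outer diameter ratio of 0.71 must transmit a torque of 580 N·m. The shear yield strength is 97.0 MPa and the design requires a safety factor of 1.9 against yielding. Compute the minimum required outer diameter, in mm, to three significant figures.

d_o = 42.6 mm

τ_allow = 97.0/1.9 = 51.05 MPa.
For a hollow shaft τ = 16T/[πd_o³(1−k⁴)] with k = 0.71, so 1−k⁴ = 0.7459.
d_o³ = 16T/[π τ_allow (1−k⁴)] = 16×580000/(π×51.05×0.7459) = 77570 mm³.
d_o = 42.65 mm.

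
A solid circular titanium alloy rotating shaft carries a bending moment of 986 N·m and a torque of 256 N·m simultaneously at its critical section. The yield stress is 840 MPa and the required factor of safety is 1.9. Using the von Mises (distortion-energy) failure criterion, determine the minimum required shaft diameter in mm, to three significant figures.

σ_allow = σ_y/n = 840/1.9 = 442.1 MPa.
For a solid shaft σ_b = 32M/(πd³) and τ = 16T/(πd³), so the von Mises stress is σ' = (16/πd³)·√(4M²+3T²).
√(4M²+3T²) = √(4×(986000)² + 3×(256000)²) = 2.021×10^6 N·mm.
d³ = 16×2.021×10^6/(π×442.1) = 23280 mm³.
d = 28.56 mm.

d = 28.6 mm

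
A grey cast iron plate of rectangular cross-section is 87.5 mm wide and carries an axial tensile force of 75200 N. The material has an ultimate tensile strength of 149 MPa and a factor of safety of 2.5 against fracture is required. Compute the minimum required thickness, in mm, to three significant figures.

σ_allow = 149/2.5 = 59.60 MPa.
Required area A = F/σ_allow = 75200/59.60 = 1262 mm².
t = A/w = 1262/87.5 = 14.42 mm.

t = 14.4 mm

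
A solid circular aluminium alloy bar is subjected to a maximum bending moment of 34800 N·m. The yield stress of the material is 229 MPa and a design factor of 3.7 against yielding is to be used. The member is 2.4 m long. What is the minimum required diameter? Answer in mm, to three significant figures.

d = 179 mm

σ_allow = 229/3.7 = 61.89 MPa.
For a solid circular section σ = 32M/(πd³), so d³ = 32M/(π σ_allow) = 32×3.4800×10^7/(π×61.89) = 5.727×10^6 mm³.
d = 178.9 mm.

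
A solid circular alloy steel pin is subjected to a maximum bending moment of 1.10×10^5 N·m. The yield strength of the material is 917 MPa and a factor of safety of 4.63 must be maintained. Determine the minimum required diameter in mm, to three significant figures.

σ_allow = 917/4.63 = 198.1 MPa.
For a solid circular section σ = 32M/(πd³), so d³ = 32M/(π σ_allow) = 32×1.1000×10^8/(π×198.1) = 5.657×10^6 mm³.
d = 178.2 mm.

d = 178 mm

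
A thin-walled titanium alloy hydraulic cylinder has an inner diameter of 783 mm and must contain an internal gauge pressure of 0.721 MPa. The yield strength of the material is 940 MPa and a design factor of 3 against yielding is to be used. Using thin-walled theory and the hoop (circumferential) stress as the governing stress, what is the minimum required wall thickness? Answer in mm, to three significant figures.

t = 0.901 mm

σ_allow = 940/3 = 313.3 MPa.
Hoop stress σ_h = pD/(2t), so t = pD/(2σ_allow) = 0.721×783/(2×313.3) = 0.9009 mm.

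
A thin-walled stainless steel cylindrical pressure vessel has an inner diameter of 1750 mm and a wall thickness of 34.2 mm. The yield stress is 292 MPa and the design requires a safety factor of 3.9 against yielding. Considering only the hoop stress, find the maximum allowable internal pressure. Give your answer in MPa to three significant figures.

p_allow = 2.93 MPa

σ_allow = 292/3.9 = 74.87 MPa.
σ_h = pD/(2t) → p_allow = 2σ_allow t/D = 2×74.87×34.2/1750 = 2.926 MPa.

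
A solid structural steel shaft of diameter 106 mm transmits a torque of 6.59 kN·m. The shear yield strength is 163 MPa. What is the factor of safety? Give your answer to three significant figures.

n = 5.78

τ = 16T/(πd³) = 16×6590000/(π×106³) = 28.18 MPa.
n = τ_limit/τ = 163/28.18 = 5.784.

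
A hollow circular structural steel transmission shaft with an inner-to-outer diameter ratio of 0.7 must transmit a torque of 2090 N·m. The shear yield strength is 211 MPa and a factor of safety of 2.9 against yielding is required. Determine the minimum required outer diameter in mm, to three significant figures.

τ_allow = 211/2.9 = 72.76 MPa.
For a hollow shaft τ = 16T/[πd_o³(1−k⁴)] with k = 0.7, so 1−k⁴ = 0.7599.
d_o³ = 16T/[π τ_allow (1−k⁴)] = 16×2090000/(π×72.76×0.7599) = 192500 mm³.
d_o = 57.74 mm.

d_o = 57.7 mm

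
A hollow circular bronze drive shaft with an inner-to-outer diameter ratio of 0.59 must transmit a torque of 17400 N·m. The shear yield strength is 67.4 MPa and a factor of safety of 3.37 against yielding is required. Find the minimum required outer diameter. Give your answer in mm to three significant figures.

d_o = 171 mm

τ_allow = 67.4/3.37 = 20.00 MPa.
For a hollow shaft τ = 16T/[πd_o³(1−k⁴)] with k = 0.59, so 1−k⁴ = 0.8788.
d_o³ = 16T/[π τ_allow (1−k⁴)] = 16×1.7400×10^7/(π×20.00×0.8788) = 5.042×10^6 mm³.
d_o = 171.5 mm.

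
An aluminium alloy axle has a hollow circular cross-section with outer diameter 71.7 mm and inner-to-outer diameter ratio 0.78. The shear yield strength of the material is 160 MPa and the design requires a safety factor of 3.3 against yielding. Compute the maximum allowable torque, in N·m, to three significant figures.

τ_allow = 160/3.3 = 48.48 MPa.
For a hollow shaft T_allow = τ_allow·πd_o³(1−k⁴)/16 with 1−k⁴ = 0.6298, so πd_o³(1−k⁴)/16 = 45590 mm³.
T_allow = 48.48×45590 = 2.210×10^6 N·mm = 2210 N·m.

T_allow = 2210 N·m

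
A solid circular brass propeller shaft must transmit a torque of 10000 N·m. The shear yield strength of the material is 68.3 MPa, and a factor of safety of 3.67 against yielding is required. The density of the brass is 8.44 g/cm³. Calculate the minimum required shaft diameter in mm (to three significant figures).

Allowable shear stress τ_allow = 68.3/3.67 = 18.61 MPa.
For a solid shaft τ = 16T/(πd³), so d³ = 16T/(π τ_allow) = 16×1.0000×10^7/(π×18.61) = 2.737×10^6 mm³.
d = (2.737×10^6)^(1/3) = 139.9 mm.

d = 140 mm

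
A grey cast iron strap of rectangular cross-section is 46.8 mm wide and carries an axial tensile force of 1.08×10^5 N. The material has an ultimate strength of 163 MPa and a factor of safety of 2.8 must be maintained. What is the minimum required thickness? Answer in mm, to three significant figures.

t = 39.6 mm

σ_allow = 163/2.8 = 58.21 MPa.
Required area A = F/σ_allow = 108000/58.21 = 1855 mm².
t = A/w = 1855/46.8 = 39.64 mm.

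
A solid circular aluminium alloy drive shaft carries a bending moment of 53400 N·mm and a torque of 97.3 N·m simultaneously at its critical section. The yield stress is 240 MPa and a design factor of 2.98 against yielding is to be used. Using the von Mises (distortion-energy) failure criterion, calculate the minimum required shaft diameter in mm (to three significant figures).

σ_allow = σ_y/n = 240/2.98 = 80.54 MPa.
For a solid shaft σ_b = 32M/(πd³) and τ = 16T/(πd³), so the von Mises stress is σ' = (16/πd³)·√(4M²+3T²).
√(4M²+3T²) = √(4×(53400)² + 3×(97300)²) = 199500 N·mm.
d³ = 16×199500/(π×80.54) = 12620 mm³.
d = 23.28 mm.

d = 23.3 mm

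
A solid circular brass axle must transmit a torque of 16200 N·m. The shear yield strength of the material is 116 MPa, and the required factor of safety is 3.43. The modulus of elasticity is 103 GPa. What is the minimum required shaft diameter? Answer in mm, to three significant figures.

d = 135 mm

Allowable shear stress τ_allow = 116/3.43 = 33.82 MPa.
For a solid shaft τ = 16T/(πd³), so d³ = 16T/(π τ_allow) = 16×1.6200×10^7/(π×33.82) = 2.440×10^6 mm³.
d = (2.440×10^6)^(1/3) = 134.6 mm.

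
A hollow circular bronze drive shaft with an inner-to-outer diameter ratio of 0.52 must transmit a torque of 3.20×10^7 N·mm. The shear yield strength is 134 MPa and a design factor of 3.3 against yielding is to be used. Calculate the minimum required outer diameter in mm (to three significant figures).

τ_allow = 134/3.3 = 40.61 MPa.
For a hollow shaft τ = 16T/[πd_o³(1−k⁴)] with k = 0.52, so 1−k⁴ = 0.9269.
d_o³ = 16T/[π τ_allow (1−k⁴)] = 16×3.2000×10^7/(π×40.61×0.9269) = 4.330×10^6 mm³.
d_o = 163.0 mm.

d_o = 163 mm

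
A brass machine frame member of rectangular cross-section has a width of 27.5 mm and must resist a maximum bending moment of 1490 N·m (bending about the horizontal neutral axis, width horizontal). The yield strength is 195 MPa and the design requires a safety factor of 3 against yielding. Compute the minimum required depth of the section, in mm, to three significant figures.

σ_allow = 195/3 = 65.00 MPa.
For a rectangular section σ = 6M/(bh²), so h² = 6M/(b σ_allow) = 6×1490000/(27.5×65.00) = 5001 mm².
h = 70.72 mm.

h = 70.7 mm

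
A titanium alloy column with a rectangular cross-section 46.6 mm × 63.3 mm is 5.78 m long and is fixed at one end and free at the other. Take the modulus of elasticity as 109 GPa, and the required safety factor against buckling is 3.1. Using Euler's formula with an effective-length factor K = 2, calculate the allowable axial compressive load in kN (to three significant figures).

Buckling occurs about the weak axis: I_min = h·b³/12 = 63.3×46.6³/12 = 533800 mm⁴ (b = 46.6 mm is the smaller dimension).
Effective length L_e = KL = 2×5.78 m = 11560 mm.
Euler critical load P_cr = π²EI/L_e² = π²×109000×533800/11560² = 4297 N.
P_allow = P_cr/n = 4297/3.1 = 1386 N.

P_allow = 1.39 kN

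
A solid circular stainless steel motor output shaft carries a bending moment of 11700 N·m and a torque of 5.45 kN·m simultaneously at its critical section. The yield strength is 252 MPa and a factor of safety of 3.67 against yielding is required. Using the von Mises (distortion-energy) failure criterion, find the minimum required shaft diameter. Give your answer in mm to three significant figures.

d = 123 mm

σ_allow = σ_y/n = 252/3.67 = 68.66 MPa.
For a solid shaft σ_b = 32M/(πd³) and τ = 16T/(πd³), so the von Mises stress is σ' = (16/πd³)·√(4M²+3T²).
√(4M²+3T²) = √(4×(1.170×10^7)² + 3×(5.450×10^6)²) = 2.523×10^7 N·mm.
d³ = 16×2.523×10^7/(π×68.66) = 1.872×10^6 mm³.
d = 123.2 mm.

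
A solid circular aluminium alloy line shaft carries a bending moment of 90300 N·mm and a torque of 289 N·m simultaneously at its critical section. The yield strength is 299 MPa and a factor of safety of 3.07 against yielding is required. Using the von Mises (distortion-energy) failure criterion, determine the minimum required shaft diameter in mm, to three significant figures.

d = 30.3 mm

σ_allow = σ_y/n = 299/3.07 = 97.39 MPa.
For a solid shaft σ_b = 32M/(πd³) and τ = 16T/(πd³), so the von Mises stress is σ' = (16/πd³)·√(4M²+3T²).
√(4M²+3T²) = √(4×(90300)² + 3×(289000)²) = 532100 N·mm.
d³ = 16×532100/(π×97.39) = 27830 mm³.
d = 30.30 mm.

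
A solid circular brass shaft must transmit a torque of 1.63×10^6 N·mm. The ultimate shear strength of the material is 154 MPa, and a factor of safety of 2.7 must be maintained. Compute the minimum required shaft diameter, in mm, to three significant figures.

Allowable shear stress τ_allow = 154/2.7 = 57.04 MPa.
For a solid shaft τ = 16T/(πd³), so d³ = 16T/(π τ_allow) = 16×1630000/(π×57.04) = 145500 mm³.
d = (145500)^(1/3) = 52.60 mm.

d = 52.6 mm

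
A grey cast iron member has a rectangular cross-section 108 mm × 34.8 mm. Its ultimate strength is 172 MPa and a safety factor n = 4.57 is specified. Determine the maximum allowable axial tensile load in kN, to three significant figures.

σ_allow = 172/4.57 = 37.64 MPa.
A = 108×34.8 = 3758 mm².
F_allow = σ_allow × A = 37.64×3758 = 141500 N.

F_allow = 141 kN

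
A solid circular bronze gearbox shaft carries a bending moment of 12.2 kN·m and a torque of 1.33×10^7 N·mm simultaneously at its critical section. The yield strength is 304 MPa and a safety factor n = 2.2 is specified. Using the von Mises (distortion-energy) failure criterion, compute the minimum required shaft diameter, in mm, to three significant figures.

d = 107 mm

σ_allow = σ_y/n = 304/2.2 = 138.2 MPa.
For a solid shaft σ_b = 32M/(πd³) and τ = 16T/(πd³), so the von Mises stress is σ' = (16/πd³)·√(4M²+3T²).
√(4M²+3T²) = √(4×(1.220×10^7)² + 3×(1.330×10^7)²) = 3.356×10^7 N·mm.
d³ = 16×3.356×10^7/(π×138.2) = 1.237×10^6 mm³.
d = 107.3 mm.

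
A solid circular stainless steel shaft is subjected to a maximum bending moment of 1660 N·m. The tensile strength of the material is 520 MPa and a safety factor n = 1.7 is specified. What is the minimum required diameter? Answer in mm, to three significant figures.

σ_allow = 520/1.7 = 305.9 MPa.
For a solid circular section σ = 32M/(πd³), so d³ = 32M/(π σ_allow) = 32×1660000/(π×305.9) = 55280 mm³.
d = 38.09 mm.

d = 38.1 mm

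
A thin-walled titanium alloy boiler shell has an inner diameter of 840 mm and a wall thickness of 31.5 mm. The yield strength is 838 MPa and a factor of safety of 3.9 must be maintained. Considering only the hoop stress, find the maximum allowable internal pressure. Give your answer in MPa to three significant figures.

p_allow = 16.1 MPa

σ_allow = 838/3.9 = 214.9 MPa.
σ_h = pD/(2t) → p_allow = 2σ_allow t/D = 2×214.9×31.5/840 = 16.12 MPa.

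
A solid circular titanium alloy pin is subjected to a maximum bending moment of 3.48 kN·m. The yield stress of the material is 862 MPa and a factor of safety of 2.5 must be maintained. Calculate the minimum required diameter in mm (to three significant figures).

σ_allow = 862/2.5 = 344.8 MPa.
For a solid circular section σ = 32M/(πd³), so d³ = 32M/(π σ_allow) = 32×3480000/(π×344.8) = 102800 mm³.
d = 46.85 mm.

d = 46.8 mm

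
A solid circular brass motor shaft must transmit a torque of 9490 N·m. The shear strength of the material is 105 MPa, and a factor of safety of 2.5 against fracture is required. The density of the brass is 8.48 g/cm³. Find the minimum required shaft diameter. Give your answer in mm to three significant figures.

Allowable shear stress τ_allow = 105/2.5 = 42.00 MPa.
For a solid shaft τ = 16T/(πd³), so d³ = 16T/(π τ_allow) = 16×9490000/(π×42.00) = 1.151×10^6 mm³.
d = (1.151×10^6)^(1/3) = 104.8 mm.

d = 105 mm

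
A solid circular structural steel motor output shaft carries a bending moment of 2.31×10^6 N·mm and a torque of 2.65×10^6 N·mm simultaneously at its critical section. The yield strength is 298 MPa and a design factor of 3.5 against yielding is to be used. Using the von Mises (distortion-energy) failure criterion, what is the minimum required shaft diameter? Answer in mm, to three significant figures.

d = 73.0 mm

σ_allow = σ_y/n = 298/3.5 = 85.14 MPa.
For a solid shaft σ_b = 32M/(πd³) and τ = 16T/(πd³), so the von Mises stress is σ' = (16/πd³)·√(4M²+3T²).
√(4M²+3T²) = √(4×(2.310×10^6)² + 3×(2.650×10^6)²) = 6.512×10^6 N·mm.
d³ = 16×6.512×10^6/(π×85.14) = 389600 mm³.
d = 73.03 mm.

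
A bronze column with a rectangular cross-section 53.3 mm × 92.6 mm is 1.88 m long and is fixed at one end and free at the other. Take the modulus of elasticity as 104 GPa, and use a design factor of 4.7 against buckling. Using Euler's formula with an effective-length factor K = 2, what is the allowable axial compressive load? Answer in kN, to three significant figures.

P_allow = 18.0 kN

Buckling occurs about the weak axis: I_min = h·b³/12 = 92.6×53.3³/12 = 1.168×10^6 mm⁴ (b = 53.3 mm is the smaller dimension).
Effective length L_e = KL = 2×1.88 m = 3760 mm.
Euler critical load P_cr = π²EI/L_e² = π²×104000×1.168×10^6/3760² = 84830 N.
P_allow = P_cr/n = 84830/4.7 = 18050 N.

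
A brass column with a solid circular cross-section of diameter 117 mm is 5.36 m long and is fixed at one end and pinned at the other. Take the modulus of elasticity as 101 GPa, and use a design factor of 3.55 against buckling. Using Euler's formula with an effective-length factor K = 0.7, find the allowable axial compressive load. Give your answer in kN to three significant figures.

P_allow = 183 kN

I = πd⁴/64 = π×117⁴/64 = 9.198×10^6 mm⁴.
Effective length L_e = KL = 0.7×5.36 m = 3752 mm.
Euler critical load P_cr = π²EI/L_e² = π²×101000×9.198×10^6/3752² = 651300 N.
P_allow = P_cr/n = 651300/3.55 = 183500 N.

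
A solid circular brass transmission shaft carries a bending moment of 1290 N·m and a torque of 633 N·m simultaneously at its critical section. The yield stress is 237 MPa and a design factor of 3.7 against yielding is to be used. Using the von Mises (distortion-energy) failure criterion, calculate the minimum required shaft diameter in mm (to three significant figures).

d = 60.6 mm

σ_allow = σ_y/n = 237/3.7 = 64.05 MPa.
For a solid shaft σ_b = 32M/(πd³) and τ = 16T/(πd³), so the von Mises stress is σ' = (16/πd³)·√(4M²+3T²).
√(4M²+3T²) = √(4×(1.290×10^6)² + 3×(633000)²) = 2.803×10^6 N·mm.
d³ = 16×2.803×10^6/(π×64.05) = 222900 mm³.
d = 60.63 mm.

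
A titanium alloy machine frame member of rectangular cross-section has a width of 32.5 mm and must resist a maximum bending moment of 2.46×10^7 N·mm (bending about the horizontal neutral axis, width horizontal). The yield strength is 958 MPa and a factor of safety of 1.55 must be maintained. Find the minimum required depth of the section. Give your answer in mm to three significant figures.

h = 85.7 mm

σ_allow = 958/1.55 = 618.1 MPa.
For a rectangular section σ = 6M/(bh²), so h² = 6M/(b σ_allow) = 6×2.4600×10^7/(32.5×618.1) = 7348 mm².
h = 85.72 mm.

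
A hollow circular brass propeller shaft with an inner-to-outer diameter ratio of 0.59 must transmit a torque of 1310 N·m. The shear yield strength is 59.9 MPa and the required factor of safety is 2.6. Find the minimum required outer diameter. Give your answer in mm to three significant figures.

τ_allow = 59.9/2.6 = 23.04 MPa.
For a hollow shaft τ = 16T/[πd_o³(1−k⁴)] with k = 0.59, so 1−k⁴ = 0.8788.
d_o³ = 16T/[π τ_allow (1−k⁴)] = 16×1310000/(π×23.04×0.8788) = 329500 mm³.
d_o = 69.07 mm.

d_o = 69.1 mm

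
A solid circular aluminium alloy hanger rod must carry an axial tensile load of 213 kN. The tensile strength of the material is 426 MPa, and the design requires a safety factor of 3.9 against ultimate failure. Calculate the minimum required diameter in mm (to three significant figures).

d = 49.8 mm

Allowable stress σ_allow = 426/3.9 = 109.2 MPa.
Required area A = F/σ_allow = 213000/109.2 = 1950 mm².
A = πd²/4 → d = √(4A/π) = 49.83 mm.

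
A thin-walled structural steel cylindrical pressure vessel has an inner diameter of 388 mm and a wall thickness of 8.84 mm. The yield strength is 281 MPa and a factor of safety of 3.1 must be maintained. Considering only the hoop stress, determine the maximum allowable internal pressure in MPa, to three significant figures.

p_allow = 4.13 MPa

σ_allow = 281/3.1 = 90.65 MPa.
σ_h = pD/(2t) → p_allow = 2σ_allow t/D = 2×90.65×8.84/388 = 4.130 MPa.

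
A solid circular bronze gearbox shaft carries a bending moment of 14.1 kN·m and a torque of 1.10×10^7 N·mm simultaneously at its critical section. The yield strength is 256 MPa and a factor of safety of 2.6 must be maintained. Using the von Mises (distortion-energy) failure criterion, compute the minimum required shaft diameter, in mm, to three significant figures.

σ_allow = σ_y/n = 256/2.6 = 98.46 MPa.
For a solid shaft σ_b = 32M/(πd³) and τ = 16T/(πd³), so the von Mises stress is σ' = (16/πd³)·√(4M²+3T²).
√(4M²+3T²) = √(4×(1.410×10^7)² + 3×(1.100×10^7)²) = 3.403×10^7 N·mm.
d³ = 16×3.403×10^7/(π×98.46) = 1.760×10^6 mm³.
d = 120.7 mm.

d = 121 mm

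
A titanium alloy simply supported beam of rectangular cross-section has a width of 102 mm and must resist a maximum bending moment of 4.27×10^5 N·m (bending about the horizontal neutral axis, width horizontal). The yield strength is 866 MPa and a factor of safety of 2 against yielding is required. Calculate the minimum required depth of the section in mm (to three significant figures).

h = 241 mm

σ_allow = 866/2 = 433.0 MPa.
For a rectangular section σ = 6M/(bh²), so h² = 6M/(b σ_allow) = 6×4.2700×10^8/(102×433.0) = 58010 mm².
h = 240.8 mm.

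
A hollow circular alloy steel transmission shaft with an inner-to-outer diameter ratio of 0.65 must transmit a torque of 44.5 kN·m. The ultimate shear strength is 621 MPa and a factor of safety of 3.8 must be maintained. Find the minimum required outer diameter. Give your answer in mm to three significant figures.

τ_allow = 621/3.8 = 163.4 MPa.
For a hollow shaft τ = 16T/[πd_o³(1−k⁴)] with k = 0.65, so 1−k⁴ = 0.8215.
d_o³ = 16T/[π τ_allow (1−k⁴)] = 16×4.4500×10^7/(π×163.4×0.8215) = 1.688×10^6 mm³.
d_o = 119.1 mm.

d_o = 119 mm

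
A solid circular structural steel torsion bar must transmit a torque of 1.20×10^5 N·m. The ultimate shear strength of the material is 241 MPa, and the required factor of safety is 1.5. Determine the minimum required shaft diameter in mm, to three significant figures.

Allowable shear stress τ_allow = 241/1.5 = 160.7 MPa.
For a solid shaft τ = 16T/(πd³), so d³ = 16T/(π τ_allow) = 16×1.2000×10^8/(π×160.7) = 3.804×10^6 mm³.
d = (3.804×10^6)^(1/3) = 156.1 mm.

d = 156 mm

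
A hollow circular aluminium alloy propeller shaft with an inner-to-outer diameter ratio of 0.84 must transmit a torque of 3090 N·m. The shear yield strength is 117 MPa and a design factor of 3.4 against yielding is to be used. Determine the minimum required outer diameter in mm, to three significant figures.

τ_allow = 117/3.4 = 34.41 MPa.
For a hollow shaft τ = 16T/[πd_o³(1−k⁴)] with k = 0.84, so 1−k⁴ = 0.5021.
d_o³ = 16T/[π τ_allow (1−k⁴)] = 16×3090000/(π×34.41×0.5021) = 910800 mm³.
d_o = 96.93 mm.

d_o = 96.9 mm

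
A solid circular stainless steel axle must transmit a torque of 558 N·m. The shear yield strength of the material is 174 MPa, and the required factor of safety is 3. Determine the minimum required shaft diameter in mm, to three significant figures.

Allowable shear stress τ_allow = 174/3 = 58.00 MPa.
For a solid shaft τ = 16T/(πd³), so d³ = 16T/(π τ_allow) = 16×558000/(π×58.00) = 49000 mm³.
d = (49000)^(1/3) = 36.59 mm.

d = 36.6 mm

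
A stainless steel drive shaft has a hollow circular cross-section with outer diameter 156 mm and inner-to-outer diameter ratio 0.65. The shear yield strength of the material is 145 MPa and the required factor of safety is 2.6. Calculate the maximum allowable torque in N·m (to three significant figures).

τ_allow = 145/2.6 = 55.77 MPa.
For a hollow shaft T_allow = τ_allow·πd_o³(1−k⁴)/16 with 1−k⁴ = 0.8215, so πd_o³(1−k⁴)/16 = 612400 mm³.
T_allow = 55.77×612400 = 3.415×10^7 N·mm = 34150 N·m.

T_allow = 34200 N·m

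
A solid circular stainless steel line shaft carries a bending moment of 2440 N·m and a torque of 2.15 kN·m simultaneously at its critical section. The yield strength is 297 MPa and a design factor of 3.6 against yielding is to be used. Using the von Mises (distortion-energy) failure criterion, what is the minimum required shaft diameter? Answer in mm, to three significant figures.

σ_allow = σ_y/n = 297/3.6 = 82.50 MPa.
For a solid shaft σ_b = 32M/(πd³) and τ = 16T/(πd³), so the von Mises stress is σ' = (16/πd³)·√(4M²+3T²).
√(4M²+3T²) = √(4×(2.440×10^6)² + 3×(2.150×10^6)²) = 6.139×10^6 N·mm.
d³ = 16×6.139×10^6/(π×82.50) = 379000 mm³.
d = 72.36 mm.

d = 72.4 mm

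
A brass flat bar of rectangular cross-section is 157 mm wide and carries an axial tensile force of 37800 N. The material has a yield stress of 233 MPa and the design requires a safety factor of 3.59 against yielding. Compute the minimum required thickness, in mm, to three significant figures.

σ_allow = 233/3.59 = 64.90 MPa.
Required area A = F/σ_allow = 37800/64.90 = 582.4 mm².
t = A/w = 582.4/157 = 3.710 mm.

t = 3.71 mm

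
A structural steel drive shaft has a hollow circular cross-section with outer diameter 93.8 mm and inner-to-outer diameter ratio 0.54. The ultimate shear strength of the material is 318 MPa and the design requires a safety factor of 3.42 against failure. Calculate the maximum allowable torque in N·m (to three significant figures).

τ_allow = 318/3.42 = 92.98 MPa.
For a hollow shaft T_allow = τ_allow·πd_o³(1−k⁴)/16 with 1−k⁴ = 0.9150, so πd_o³(1−k⁴)/16 = 148300 mm³.
T_allow = 92.98×148300 = 1.379×10^7 N·mm = 13790 N·m.

T_allow = 13800 N·m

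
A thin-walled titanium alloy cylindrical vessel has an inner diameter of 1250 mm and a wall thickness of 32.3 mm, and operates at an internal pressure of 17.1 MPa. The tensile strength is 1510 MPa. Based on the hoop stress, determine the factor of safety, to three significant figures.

n = 4.56

σ_h = pD/(2t) = 17.1×1250/(2×32.3) = 330.9 MPa.
n = 1510/330.9 = 4.564.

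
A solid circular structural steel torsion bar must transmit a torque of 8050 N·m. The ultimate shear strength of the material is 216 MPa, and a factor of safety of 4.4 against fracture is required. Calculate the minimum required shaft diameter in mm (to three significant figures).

d = 94.2 mm

Allowable shear stress τ_allow = 216/4.4 = 49.09 MPa.
For a solid shaft τ = 16T/(πd³), so d³ = 16T/(π τ_allow) = 16×8050000/(π×49.09) = 835200 mm³.
d = (835200)^(1/3) = 94.17 mm.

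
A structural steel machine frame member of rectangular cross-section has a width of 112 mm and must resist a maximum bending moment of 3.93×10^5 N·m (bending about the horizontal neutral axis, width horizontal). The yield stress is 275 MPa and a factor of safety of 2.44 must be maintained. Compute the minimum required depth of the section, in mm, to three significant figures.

h = 432 mm

σ_allow = 275/2.44 = 112.7 MPa.
For a rectangular section σ = 6M/(bh²), so h² = 6M/(b σ_allow) = 6×3.9300×10^8/(112×112.7) = 186800 mm².
h = 432.2 mm.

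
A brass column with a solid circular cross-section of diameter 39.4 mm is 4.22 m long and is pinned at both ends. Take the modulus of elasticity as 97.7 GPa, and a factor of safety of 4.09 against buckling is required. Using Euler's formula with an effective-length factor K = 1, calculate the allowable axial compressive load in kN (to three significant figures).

P_allow = 1.57 kN

I = πd⁴/64 = π×39.4⁴/64 = 118300 mm⁴.
Effective length L_e = KL = 1×4.22 m = 4220 mm.
Euler critical load P_cr = π²EI/L_e² = π²×97700×118300/4220² = 6405 N.
P_allow = P_cr/n = 6405/4.09 = 1566 N.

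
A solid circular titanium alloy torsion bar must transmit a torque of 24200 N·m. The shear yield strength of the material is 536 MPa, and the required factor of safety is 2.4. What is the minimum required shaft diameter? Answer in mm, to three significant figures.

d = 82.0 mm

Allowable shear stress τ_allow = 536/2.4 = 223.3 MPa.
For a solid shaft τ = 16T/(πd³), so d³ = 16T/(π τ_allow) = 16×2.4200×10^7/(π×223.3) = 551900 mm³.
d = (551900)^(1/3) = 82.02 mm.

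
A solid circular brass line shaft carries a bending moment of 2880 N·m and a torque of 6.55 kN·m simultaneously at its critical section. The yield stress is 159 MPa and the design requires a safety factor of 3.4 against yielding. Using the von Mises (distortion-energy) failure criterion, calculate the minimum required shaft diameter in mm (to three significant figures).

d = 111 mm

σ_allow = σ_y/n = 159/3.4 = 46.76 MPa.
For a solid shaft σ_b = 32M/(πd³) and τ = 16T/(πd³), so the von Mises stress is σ' = (16/πd³)·√(4M²+3T²).
√(4M²+3T²) = √(4×(2.880×10^6)² + 3×(6.550×10^6)²) = 1.272×10^7 N·mm.
d³ = 16×1.272×10^7/(π×46.76) = 1.386×10^6 mm³.
d = 111.5 mm.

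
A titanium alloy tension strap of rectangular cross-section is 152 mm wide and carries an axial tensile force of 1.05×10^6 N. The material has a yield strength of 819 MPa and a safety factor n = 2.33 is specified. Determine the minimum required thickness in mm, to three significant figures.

σ_allow = 819/2.33 = 351.5 MPa.
Required area A = F/σ_allow = 1050000/351.5 = 2987 mm².
t = A/w = 2987/152 = 19.65 mm.

t = 19.7 mm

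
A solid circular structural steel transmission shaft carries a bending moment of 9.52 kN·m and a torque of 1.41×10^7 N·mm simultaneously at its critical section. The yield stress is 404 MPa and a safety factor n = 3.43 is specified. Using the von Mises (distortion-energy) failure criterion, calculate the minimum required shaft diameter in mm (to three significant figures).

d = 110 mm

σ_allow = σ_y/n = 404/3.43 = 117.8 MPa.
For a solid shaft σ_b = 32M/(πd³) and τ = 16T/(πd³), so the von Mises stress is σ' = (16/πd³)·√(4M²+3T²).
√(4M²+3T²) = √(4×(9.520×10^6)² + 3×(1.410×10^7)²) = 3.097×10^7 N·mm.
d³ = 16×3.097×10^7/(π×117.8) = 1.339×10^6 mm³.
d = 110.2 mm.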